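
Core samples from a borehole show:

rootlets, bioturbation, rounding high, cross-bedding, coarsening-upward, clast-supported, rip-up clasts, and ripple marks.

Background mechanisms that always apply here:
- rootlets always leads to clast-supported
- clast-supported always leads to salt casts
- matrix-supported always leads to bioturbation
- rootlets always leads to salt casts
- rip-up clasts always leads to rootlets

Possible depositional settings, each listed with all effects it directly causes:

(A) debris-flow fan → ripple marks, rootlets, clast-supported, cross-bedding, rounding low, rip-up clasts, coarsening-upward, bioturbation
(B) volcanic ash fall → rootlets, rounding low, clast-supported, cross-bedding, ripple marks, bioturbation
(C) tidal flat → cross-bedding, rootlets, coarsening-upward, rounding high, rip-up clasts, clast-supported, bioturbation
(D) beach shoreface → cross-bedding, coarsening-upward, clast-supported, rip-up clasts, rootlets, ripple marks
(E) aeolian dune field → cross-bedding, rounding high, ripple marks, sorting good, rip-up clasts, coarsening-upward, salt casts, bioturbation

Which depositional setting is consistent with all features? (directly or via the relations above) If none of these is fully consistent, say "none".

E

Per-candidate check:
(A) debris-flow fan — rootlets ✓; bioturbation ✓; rounding high ✗; cross-bedding ✓; coarsening-upward ✓; clast-supported ✓; rip-up clasts ✓; ripple marks ✓
(B) volcanic ash fall — fails on rounding high, coarsening-upward, rip-up clasts (predicts rounding low, not rounding high)
(C) tidal flat — does not account for ripple marks
(D) beach shoreface — does not account for bioturbation, rounding high
(E) aeolian dune field — rootlets ✓ (through rip-up clasts → rootlets); bioturbation ✓; rounding high ✓; cross-bedding ✓; coarsening-upward ✓; clast-supported ✓ (through rip-up clasts → rootlets → clast-supported); rip-up clasts ✓; ripple marks ✓
Only (E) is consistent with every observation.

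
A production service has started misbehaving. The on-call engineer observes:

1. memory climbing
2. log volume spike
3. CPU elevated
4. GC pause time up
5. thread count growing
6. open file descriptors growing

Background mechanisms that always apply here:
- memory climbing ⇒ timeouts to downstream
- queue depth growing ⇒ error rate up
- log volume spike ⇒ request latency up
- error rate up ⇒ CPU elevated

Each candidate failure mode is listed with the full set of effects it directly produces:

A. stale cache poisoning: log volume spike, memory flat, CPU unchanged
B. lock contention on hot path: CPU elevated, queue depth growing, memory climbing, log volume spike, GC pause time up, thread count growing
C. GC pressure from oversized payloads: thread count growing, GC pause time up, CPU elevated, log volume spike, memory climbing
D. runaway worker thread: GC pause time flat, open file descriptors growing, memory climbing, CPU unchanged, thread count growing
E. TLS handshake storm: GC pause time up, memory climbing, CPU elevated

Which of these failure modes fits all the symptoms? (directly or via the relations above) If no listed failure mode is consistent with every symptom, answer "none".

none

Per-candidate check:
(A) stale cache poisoning — memory climbing NO; log volume spike yes; CPU elevated NO; GC pause time up NO; thread count growing NO; open file descriptors growing NO
(B) lock contention on hot path — memory climbing yes; log volume spike yes; CPU elevated yes; GC pause time up yes; thread count growing yes; open file descriptors growing NO
(C) GC pressure from oversized payloads — memory climbing yes; log volume spike yes; CPU elevated yes; GC pause time up yes; thread count growing yes; open file descriptors growing NO
(D) runaway worker thread — fails on log volume spike, CPU elevated, GC pause time up (predicts CPU unchanged, not CPU elevated; predicts GC pause time flat, not GC pause time up)
(E) TLS handshake storm — does not account for log volume spike, thread count growing, open file descriptors growing
No candidate is consistent with all observations.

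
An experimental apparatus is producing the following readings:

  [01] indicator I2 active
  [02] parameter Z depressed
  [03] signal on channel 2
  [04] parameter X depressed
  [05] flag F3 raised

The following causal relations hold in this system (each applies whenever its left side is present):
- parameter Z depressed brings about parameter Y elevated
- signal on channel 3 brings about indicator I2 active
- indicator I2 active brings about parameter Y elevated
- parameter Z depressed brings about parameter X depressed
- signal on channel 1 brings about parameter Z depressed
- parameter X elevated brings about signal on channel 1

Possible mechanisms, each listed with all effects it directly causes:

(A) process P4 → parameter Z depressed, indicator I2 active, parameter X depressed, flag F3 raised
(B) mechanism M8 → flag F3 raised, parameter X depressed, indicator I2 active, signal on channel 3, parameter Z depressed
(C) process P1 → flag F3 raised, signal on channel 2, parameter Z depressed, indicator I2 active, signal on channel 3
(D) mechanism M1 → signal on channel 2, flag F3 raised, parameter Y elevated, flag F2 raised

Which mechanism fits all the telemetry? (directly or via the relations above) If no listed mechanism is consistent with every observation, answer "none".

C

Checking each candidate against the observations:
(A) process P4 — indicator I2 active match; parameter Z depressed match; signal on channel 2 miss; parameter X depressed match; flag F3 raised match
(B) mechanism M8 — does not account for signal on channel 2
(C) process P1 — indicator I2 active match; parameter Z depressed match; signal on channel 2 match; parameter X depressed match (via parameter Z depressed → parameter X depressed); flag F3 raised match
(D) mechanism M1 — does not account for indicator I2 active, parameter Z depressed, parameter X depressed
Only (C) is consistent with every observation.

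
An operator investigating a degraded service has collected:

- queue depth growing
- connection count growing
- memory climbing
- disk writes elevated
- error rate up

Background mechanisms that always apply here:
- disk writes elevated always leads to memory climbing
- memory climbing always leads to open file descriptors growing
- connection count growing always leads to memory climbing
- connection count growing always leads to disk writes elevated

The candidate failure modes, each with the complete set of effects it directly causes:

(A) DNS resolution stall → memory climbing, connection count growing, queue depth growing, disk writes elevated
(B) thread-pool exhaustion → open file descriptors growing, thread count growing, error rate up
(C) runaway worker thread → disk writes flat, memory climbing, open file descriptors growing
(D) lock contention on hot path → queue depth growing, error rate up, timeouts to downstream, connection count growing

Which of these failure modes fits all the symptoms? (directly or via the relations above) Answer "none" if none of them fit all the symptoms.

Checking each candidate against the observations:
(A) DNS resolution stall — does not account for error rate up
(B) thread-pool exhaustion — queue depth growing NO; connection count growing NO; memory climbing NO; disk writes elevated NO; error rate up yes
(C) runaway worker thread — queue depth growing NO; connection count growing NO; memory climbing yes; disk writes elevated NO; error rate up NO
(D) lock contention on hot path — queue depth growing yes; connection count growing yes; memory climbing yes (through connection count growing → memory climbing); disk writes elevated yes (through connection count growing → disk writes elevated); error rate up yes
(D) alone accounts for all the evidence.

D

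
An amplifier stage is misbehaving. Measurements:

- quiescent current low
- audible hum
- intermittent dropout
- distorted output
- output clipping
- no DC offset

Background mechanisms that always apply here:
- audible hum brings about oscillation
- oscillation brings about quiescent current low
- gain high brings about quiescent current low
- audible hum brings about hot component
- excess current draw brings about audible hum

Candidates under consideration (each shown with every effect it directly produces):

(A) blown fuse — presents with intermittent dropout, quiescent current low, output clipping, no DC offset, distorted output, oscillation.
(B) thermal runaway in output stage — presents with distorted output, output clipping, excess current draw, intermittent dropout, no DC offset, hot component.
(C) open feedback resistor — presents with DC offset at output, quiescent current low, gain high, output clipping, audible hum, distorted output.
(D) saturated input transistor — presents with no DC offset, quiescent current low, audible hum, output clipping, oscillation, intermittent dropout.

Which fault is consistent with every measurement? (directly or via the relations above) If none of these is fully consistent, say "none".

For each candidate, compare predicted effects to what was observed:
(A) blown fuse — quiescent current low match; audible hum miss; intermittent dropout match; distorted output match; output clipping match; no DC offset match
(B) thermal runaway in output stage — quiescent current low match (through excess current draw → audible hum → oscillation → quiescent current low); audible hum match (through excess current draw → audible hum); intermittent dropout match; distorted output match; output clipping match; no DC offset match
(C) open feedback resistor — quiescent current low match; audible hum match; intermittent dropout miss; distorted output match; output clipping match; no DC offset miss
(D) saturated input transistor — quiescent current low match; audible hum match; intermittent dropout match; distorted output miss; output clipping match; no DC offset match
(B) is the only candidate with no mismatches.

B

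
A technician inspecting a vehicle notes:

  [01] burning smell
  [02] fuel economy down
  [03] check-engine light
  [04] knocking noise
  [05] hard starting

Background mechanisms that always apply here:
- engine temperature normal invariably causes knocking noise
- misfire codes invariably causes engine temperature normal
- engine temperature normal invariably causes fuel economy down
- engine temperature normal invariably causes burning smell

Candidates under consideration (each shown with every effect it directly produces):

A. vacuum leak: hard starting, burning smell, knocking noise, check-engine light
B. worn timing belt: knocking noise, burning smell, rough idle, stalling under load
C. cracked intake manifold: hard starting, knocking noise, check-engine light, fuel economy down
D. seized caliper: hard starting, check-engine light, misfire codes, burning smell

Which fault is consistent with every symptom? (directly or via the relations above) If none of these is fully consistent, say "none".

Per-candidate check:
(A) vacuum leak — burning smell +; fuel economy down -; check-engine light +; knocking noise +; hard starting +
(B) worn timing belt — does not account for fuel economy down, check-engine light, hard starting
(C) cracked intake manifold — does not account for burning smell
(D) seized caliper — burning smell +; fuel economy down + (by misfire codes → engine temperature normal → fuel economy down); check-engine light +; knocking noise + (by misfire codes → engine temperature normal → knocking noise); hard starting +
(D) is the only candidate with no mismatches.

D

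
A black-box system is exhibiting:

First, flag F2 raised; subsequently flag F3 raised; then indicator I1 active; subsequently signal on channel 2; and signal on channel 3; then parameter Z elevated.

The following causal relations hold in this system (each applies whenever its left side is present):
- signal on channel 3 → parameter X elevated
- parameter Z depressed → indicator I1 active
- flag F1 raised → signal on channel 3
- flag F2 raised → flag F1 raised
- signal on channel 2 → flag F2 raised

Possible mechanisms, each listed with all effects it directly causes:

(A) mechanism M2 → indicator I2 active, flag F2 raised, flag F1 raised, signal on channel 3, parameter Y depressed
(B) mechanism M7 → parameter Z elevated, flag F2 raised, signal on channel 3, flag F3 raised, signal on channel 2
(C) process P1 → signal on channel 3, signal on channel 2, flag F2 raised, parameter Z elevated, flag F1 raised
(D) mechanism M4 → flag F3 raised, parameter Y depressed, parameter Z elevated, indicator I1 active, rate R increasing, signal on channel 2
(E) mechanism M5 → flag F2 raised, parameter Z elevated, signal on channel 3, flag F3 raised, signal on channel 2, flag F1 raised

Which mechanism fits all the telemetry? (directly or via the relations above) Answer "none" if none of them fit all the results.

Per-candidate check:
(A) mechanism M2 — does not account for flag F3 raised, indicator I1 active, signal on channel 2, parameter Z elevated
(B) mechanism M7 — flag F2 raised yes; flag F3 raised yes; indicator I1 active NO; signal on channel 2 yes; signal on channel 3 yes; parameter Z elevated yes
(C) process P1 — flag F2 raised yes; flag F3 raised NO; indicator I1 active NO; signal on channel 2 yes; signal on channel 3 yes; parameter Z elevated yes
(D) mechanism M4 — flag F2 raised yes (via signal on channel 2 → flag F2 raised); flag F3 raised yes; indicator I1 active yes; signal on channel 2 yes; signal on channel 3 yes (via signal on channel 2 → flag F2 raised → flag F1 raised → signal on channel 3); parameter Z elevated yes
(E) mechanism M5 — does not account for indicator I1 active
(D) is the only candidate with no mismatches.

D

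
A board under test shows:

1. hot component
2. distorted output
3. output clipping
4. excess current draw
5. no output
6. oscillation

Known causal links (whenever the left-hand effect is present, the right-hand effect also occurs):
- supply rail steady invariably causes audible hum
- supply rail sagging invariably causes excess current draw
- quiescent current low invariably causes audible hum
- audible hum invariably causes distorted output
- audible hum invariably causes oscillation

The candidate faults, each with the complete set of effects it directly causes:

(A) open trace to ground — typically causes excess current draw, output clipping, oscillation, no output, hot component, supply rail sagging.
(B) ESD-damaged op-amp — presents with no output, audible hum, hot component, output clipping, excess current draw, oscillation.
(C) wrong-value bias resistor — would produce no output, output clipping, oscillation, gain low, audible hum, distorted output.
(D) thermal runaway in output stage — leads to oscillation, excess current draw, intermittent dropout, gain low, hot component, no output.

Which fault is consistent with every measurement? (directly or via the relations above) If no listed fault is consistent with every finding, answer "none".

B

Testing each hypothesis:
(A) open trace to ground — does not account for distorted output
(B) ESD-damaged op-amp — accounts for every observation (distorted output via audible hum → distorted output)
(C) wrong-value bias resistor — hot component ✗; distorted output ✓; output clipping ✓; excess current draw ✗; no output ✓; oscillation ✓
(D) thermal runaway in output stage — hot component ✓; distorted output ✗; output clipping ✗; excess current draw ✓; no output ✓; oscillation ✓
(B) alone accounts for all the evidence.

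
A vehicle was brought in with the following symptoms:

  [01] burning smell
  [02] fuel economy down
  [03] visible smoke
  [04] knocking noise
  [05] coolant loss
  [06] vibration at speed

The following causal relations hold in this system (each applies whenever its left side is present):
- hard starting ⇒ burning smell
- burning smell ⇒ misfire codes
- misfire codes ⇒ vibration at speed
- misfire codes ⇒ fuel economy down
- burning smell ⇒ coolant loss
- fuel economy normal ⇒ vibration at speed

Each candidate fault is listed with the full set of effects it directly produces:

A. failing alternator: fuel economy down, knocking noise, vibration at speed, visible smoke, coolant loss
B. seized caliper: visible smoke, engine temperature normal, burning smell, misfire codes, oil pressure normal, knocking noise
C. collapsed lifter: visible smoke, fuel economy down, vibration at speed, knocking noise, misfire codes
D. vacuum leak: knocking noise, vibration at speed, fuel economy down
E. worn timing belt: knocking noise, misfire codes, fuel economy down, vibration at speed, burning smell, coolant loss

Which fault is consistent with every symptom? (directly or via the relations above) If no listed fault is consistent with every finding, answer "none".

B

For each candidate, compare predicted effects to what was observed:
(A) failing alternator — burning smell -; fuel economy down +; visible smoke +; knocking noise +; coolant loss +; vibration at speed +
(B) seized caliper — burning smell +; fuel economy down + (through misfire codes → fuel economy down); visible smoke +; knocking noise +; coolant loss + (through burning smell → coolant loss); vibration at speed + (through misfire codes → vibration at speed)
(C) collapsed lifter — burning smell -; fuel economy down +; visible smoke +; knocking noise +; coolant loss -; vibration at speed +
(D) vacuum leak — burning smell -; fuel economy down +; visible smoke -; knocking noise +; coolant loss -; vibration at speed +
(E) worn timing belt — burning smell +; fuel economy down +; visible smoke -; knocking noise +; coolant loss +; vibration at speed +
(B) is the only candidate with no mismatches.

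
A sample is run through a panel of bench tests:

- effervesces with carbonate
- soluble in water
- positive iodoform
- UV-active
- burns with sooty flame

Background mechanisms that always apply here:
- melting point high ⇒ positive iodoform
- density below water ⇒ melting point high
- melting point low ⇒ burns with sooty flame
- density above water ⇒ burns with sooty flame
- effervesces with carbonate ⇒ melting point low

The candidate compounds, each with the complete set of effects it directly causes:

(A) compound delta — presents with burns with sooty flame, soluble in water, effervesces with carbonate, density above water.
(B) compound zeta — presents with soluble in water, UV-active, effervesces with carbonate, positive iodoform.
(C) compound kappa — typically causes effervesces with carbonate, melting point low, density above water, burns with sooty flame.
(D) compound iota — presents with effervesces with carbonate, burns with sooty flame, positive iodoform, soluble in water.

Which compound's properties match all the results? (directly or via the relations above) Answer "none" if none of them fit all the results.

Per-candidate check:
(A) compound delta — does not account for positive iodoform, UV-active
(B) compound zeta — effervesces with carbonate yes; soluble in water yes; positive iodoform yes; UV-active yes; burns with sooty flame yes (via effervesces with carbonate → melting point low → burns with sooty flame)
(C) compound kappa — does not account for soluble in water, positive iodoform, UV-active
(D) compound iota — effervesces with carbonate yes; soluble in water yes; positive iodoform yes; UV-active NO; burns with sooty flame yes
(B) is the only candidate with no mismatches.

B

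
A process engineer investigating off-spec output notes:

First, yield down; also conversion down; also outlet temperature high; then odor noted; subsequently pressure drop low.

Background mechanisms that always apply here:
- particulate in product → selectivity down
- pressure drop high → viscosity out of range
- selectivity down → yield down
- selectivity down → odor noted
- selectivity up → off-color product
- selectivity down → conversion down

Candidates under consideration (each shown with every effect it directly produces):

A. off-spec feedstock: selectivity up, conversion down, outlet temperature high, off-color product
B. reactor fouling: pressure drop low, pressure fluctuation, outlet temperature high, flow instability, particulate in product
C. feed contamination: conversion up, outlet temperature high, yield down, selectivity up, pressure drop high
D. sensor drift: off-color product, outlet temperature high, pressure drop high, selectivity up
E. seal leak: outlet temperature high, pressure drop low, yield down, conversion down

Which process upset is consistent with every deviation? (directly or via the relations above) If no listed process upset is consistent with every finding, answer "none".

B

Checking each candidate against the observations:
(A) off-spec feedstock — yield down -; conversion down +; outlet temperature high +; odor noted -; pressure drop low -
(B) reactor fouling — yield down + (by particulate in product → selectivity down → yield down); conversion down + (by particulate in product → selectivity down → conversion down); outlet temperature high +; odor noted + (by particulate in product → selectivity down → odor noted); pressure drop low +
(C) feed contamination — fails on conversion down, odor noted, pressure drop low (predicts conversion up, not conversion down; predicts pressure drop high, not pressure drop low)
(D) sensor drift — fails on yield down, conversion down, odor noted, pressure drop low (predicts pressure drop high, not pressure drop low)
(E) seal leak — does not account for odor noted
(B) alone accounts for all the evidence.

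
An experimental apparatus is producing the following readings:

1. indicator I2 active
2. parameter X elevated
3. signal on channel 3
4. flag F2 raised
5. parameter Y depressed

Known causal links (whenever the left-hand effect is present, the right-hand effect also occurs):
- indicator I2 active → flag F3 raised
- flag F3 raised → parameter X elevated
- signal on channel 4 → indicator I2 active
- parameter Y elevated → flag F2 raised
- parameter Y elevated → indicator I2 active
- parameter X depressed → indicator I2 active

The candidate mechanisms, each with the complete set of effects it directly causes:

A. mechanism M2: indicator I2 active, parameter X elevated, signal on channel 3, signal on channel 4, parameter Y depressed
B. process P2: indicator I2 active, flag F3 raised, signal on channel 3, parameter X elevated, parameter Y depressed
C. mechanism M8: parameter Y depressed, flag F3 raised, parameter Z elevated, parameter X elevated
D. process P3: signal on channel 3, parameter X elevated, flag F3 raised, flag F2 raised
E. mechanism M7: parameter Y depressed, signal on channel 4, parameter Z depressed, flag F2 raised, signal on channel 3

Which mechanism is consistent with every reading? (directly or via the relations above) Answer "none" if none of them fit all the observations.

Testing each hypothesis:
(A) mechanism M2 — indicator I2 active ✓; parameter X elevated ✓; signal on channel 3 ✓; flag F2 raised ✗; parameter Y depressed ✓
(B) process P2 — does not account for flag F2 raised
(C) mechanism M8 — does not account for indicator I2 active, signal on channel 3, flag F2 raised
(D) process P3 — indicator I2 active ✗; parameter X elevated ✓; signal on channel 3 ✓; flag F2 raised ✓; parameter Y depressed ✗
(E) mechanism M7 — accounts for every observation (indicator I2 active via signal on channel 4 → indicator I2 active)
Only (E) is consistent with every observation.

E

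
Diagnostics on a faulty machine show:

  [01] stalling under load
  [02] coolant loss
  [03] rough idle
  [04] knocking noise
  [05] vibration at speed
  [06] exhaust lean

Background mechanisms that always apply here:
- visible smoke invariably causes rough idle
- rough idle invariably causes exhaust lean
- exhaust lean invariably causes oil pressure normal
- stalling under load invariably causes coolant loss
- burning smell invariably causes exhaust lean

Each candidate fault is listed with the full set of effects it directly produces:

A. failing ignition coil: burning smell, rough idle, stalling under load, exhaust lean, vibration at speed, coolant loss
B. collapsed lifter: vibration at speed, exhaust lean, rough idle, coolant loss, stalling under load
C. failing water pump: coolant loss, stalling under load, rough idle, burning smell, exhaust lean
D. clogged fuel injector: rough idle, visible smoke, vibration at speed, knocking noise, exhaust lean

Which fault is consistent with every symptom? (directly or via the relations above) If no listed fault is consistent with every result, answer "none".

Checking each candidate against the observations:
(A) failing ignition coil — does not account for knocking noise
(B) collapsed lifter — stalling under load ✓; coolant loss ✓; rough idle ✓; knocking noise ✗; vibration at speed ✓; exhaust lean ✓
(C) failing water pump — stalling under load ✓; coolant loss ✓; rough idle ✓; knocking noise ✗; vibration at speed ✗; exhaust lean ✓
(D) clogged fuel injector — does not account for stalling under load, coolant loss
None of the listed candidates fits everything.

none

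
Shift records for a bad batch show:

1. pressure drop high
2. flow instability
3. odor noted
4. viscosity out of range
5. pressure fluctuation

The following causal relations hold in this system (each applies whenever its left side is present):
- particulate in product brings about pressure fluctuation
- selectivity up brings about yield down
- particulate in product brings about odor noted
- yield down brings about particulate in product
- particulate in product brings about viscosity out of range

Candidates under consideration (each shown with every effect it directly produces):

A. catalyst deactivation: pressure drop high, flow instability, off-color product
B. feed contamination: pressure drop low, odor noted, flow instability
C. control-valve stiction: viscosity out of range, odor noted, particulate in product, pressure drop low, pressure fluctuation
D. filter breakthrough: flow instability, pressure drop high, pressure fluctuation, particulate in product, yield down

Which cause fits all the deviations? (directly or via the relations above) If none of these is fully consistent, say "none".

D

Per-candidate check:
(A) catalyst deactivation — pressure drop high ✓; flow instability ✓; odor noted ✗; viscosity out of range ✗; pressure fluctuation ✗
(B) feed contamination — pressure drop high ✗; flow instability ✓; odor noted ✓; viscosity out of range ✗; pressure fluctuation ✗
(C) control-valve stiction — pressure drop high ✗; flow instability ✗; odor noted ✓; viscosity out of range ✓; pressure fluctuation ✓
(D) filter breakthrough — accounts for every observation (odor noted by particulate in product → odor noted)
(D) is the only candidate with no mismatches.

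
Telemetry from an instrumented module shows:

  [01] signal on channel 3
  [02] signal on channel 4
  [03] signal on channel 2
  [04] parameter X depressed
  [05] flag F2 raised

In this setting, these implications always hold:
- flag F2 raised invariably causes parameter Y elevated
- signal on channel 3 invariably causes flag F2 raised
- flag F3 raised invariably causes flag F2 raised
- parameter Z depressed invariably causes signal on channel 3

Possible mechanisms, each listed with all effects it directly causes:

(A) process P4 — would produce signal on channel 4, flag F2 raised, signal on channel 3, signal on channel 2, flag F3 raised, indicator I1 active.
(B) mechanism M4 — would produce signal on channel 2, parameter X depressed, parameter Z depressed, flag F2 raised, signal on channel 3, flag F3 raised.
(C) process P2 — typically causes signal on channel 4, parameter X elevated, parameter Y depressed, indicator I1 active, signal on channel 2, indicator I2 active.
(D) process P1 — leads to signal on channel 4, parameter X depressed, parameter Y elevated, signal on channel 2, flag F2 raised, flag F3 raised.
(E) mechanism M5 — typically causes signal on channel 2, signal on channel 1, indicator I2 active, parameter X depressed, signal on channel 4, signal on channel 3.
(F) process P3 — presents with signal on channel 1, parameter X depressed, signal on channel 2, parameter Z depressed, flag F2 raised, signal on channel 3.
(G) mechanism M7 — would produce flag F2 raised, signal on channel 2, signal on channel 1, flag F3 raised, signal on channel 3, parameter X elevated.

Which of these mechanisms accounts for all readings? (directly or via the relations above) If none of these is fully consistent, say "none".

E

Per-candidate check:
(A) process P4 — does not account for parameter X depressed
(B) mechanism M4 — does not account for signal on channel 4
(C) process P2 — fails on signal on channel 3, parameter X depressed, flag F2 raised (predicts parameter X elevated, not parameter X depressed)
(D) process P1 — signal on channel 3 ✗; signal on channel 4 ✓; signal on channel 2 ✓; parameter X depressed ✓; flag F2 raised ✓
(E) mechanism M5 — signal on channel 3 ✓; signal on channel 4 ✓; signal on channel 2 ✓; parameter X depressed ✓; flag F2 raised ✓ (by signal on channel 3 → flag F2 raised)
(F) process P3 — does not account for signal on channel 4
(G) mechanism M7 — signal on channel 3 ✓; signal on channel 4 ✗; signal on channel 2 ✓; parameter X depressed ✗; flag F2 raised ✓
Only (E) is consistent with every observation.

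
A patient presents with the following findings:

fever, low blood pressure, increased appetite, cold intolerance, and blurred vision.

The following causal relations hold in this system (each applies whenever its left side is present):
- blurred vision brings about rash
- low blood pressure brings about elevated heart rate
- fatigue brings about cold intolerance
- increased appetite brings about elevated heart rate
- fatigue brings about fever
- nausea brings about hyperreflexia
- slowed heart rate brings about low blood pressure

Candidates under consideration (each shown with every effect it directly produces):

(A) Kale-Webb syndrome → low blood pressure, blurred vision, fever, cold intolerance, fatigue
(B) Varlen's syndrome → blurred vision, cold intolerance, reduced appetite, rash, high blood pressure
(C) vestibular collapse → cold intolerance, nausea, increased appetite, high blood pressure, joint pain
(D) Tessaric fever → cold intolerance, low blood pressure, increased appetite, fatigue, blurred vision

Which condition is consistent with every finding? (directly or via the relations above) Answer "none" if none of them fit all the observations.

D

Per-candidate check:
(A) Kale-Webb syndrome — fever yes; low blood pressure yes; increased appetite NO; cold intolerance yes; blurred vision yes
(B) Varlen's syndrome — fever NO; low blood pressure NO; increased appetite NO; cold intolerance yes; blurred vision yes
(C) vestibular collapse — fever NO; low blood pressure NO; increased appetite yes; cold intolerance yes; blurred vision NO
(D) Tessaric fever — fever yes (through fatigue → fever); low blood pressure yes; increased appetite yes; cold intolerance yes; blurred vision yes
Only (D) is consistent with every observation.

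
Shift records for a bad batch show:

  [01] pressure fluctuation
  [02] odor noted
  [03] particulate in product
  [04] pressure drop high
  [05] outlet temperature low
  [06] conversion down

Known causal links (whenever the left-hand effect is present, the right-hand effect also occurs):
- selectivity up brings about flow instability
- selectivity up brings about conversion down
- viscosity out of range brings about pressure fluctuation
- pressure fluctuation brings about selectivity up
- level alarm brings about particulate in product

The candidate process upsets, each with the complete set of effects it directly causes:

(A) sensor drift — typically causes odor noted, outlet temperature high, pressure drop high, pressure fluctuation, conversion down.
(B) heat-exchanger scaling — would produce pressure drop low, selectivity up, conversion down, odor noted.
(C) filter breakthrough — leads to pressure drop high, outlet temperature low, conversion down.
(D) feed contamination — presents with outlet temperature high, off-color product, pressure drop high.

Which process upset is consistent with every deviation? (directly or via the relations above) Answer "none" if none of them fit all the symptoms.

Checking each candidate against the observations:
(A) sensor drift — pressure fluctuation match; odor noted match; particulate in product miss; pressure drop high match; outlet temperature low miss; conversion down match
(B) heat-exchanger scaling — fails on pressure fluctuation, particulate in product, pressure drop high, outlet temperature low (predicts pressure drop low, not pressure drop high)
(C) filter breakthrough — pressure fluctuation miss; odor noted miss; particulate in product miss; pressure drop high match; outlet temperature low match; conversion down match
(D) feed contamination — pressure fluctuation miss; odor noted miss; particulate in product miss; pressure drop high match; outlet temperature low miss; conversion down miss
No candidate is consistent with all observations.

none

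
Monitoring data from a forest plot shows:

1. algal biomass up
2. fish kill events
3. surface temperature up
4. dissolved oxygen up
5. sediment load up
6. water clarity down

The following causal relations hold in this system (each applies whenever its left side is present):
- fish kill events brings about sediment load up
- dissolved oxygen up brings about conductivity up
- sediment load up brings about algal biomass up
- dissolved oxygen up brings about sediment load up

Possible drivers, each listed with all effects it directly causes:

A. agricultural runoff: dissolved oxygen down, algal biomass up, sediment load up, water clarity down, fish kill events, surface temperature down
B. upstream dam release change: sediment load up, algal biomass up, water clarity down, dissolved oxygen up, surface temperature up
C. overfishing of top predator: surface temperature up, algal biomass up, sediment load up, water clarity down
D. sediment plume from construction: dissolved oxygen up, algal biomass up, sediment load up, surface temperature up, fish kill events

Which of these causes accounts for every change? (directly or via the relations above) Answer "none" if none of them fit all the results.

none

For each candidate, compare predicted effects to what was observed:
(A) agricultural runoff — algal biomass up +; fish kill events +; surface temperature up -; dissolved oxygen up -; sediment load up +; water clarity down +
(B) upstream dam release change — algal biomass up +; fish kill events -; surface temperature up +; dissolved oxygen up +; sediment load up +; water clarity down +
(C) overfishing of top predator — algal biomass up +; fish kill events -; surface temperature up +; dissolved oxygen up -; sediment load up +; water clarity down +
(D) sediment plume from construction — does not account for water clarity down
No candidate is consistent with all observations.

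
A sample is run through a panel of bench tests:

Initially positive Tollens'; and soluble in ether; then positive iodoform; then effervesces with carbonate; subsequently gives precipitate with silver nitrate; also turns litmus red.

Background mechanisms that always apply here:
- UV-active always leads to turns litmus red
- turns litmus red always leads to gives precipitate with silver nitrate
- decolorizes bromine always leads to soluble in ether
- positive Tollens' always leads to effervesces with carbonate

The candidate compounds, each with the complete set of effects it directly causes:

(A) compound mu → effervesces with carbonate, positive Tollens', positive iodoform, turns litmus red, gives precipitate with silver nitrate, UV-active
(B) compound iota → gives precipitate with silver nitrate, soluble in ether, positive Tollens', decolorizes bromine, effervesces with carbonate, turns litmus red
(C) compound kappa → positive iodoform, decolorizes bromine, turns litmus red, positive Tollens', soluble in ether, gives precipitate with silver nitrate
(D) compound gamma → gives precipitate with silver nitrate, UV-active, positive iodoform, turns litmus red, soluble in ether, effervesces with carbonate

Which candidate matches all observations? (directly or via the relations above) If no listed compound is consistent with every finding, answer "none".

Per-candidate check:
(A) compound mu — does not account for soluble in ether
(B) compound iota — positive Tollens' ✓; soluble in ether ✓; positive iodoform ✗; effervesces with carbonate ✓; gives precipitate with silver nitrate ✓; turns litmus red ✓
(C) compound kappa — positive Tollens' ✓; soluble in ether ✓; positive iodoform ✓; effervesces with carbonate ✓ (via positive Tollens' → effervesces with carbonate); gives precipitate with silver nitrate ✓; turns litmus red ✓
(D) compound gamma — does not account for positive Tollens'
Only (C) is consistent with every observation.

C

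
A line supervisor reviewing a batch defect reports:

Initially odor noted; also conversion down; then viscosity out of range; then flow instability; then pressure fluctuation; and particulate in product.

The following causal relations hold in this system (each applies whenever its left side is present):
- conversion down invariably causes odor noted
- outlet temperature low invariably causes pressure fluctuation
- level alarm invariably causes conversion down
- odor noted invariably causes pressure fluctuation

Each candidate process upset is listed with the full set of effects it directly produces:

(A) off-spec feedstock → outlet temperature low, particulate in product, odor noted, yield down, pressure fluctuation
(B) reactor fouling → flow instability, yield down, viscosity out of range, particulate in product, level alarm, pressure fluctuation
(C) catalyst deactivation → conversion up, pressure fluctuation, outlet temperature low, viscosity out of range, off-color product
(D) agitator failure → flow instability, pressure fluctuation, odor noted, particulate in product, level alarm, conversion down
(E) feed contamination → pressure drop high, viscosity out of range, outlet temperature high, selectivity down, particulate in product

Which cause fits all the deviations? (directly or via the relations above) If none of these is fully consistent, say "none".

Checking each candidate against the observations:
(A) off-spec feedstock — does not account for conversion down, viscosity out of range, flow instability
(B) reactor fouling — accounts for every observation (odor noted by level alarm → conversion down → odor noted)
(C) catalyst deactivation — fails on odor noted, conversion down, flow instability, particulate in product (predicts conversion up, not conversion down)
(D) agitator failure — does not account for viscosity out of range
(E) feed contamination — does not account for odor noted, conversion down, flow instability, pressure fluctuation
(B) alone accounts for all the evidence.

B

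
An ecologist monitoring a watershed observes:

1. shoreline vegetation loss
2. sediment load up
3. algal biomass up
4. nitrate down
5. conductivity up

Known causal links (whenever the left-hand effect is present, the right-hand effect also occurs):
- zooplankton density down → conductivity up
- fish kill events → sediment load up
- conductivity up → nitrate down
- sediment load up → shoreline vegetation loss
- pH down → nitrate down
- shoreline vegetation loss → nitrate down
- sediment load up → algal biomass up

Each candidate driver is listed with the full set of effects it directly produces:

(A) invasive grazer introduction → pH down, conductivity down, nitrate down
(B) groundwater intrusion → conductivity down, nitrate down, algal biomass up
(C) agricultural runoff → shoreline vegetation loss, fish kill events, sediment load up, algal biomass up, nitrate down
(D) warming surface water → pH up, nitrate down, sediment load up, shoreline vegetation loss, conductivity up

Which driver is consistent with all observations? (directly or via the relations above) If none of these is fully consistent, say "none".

Per-candidate check:
(A) invasive grazer introduction — fails on shoreline vegetation loss, sediment load up, algal biomass up, conductivity up (predicts conductivity down, not conductivity up)
(B) groundwater intrusion — fails on shoreline vegetation loss, sediment load up, conductivity up (predicts conductivity down, not conductivity up)
(C) agricultural runoff — does not account for conductivity up
(D) warming surface water — shoreline vegetation loss ✓; sediment load up ✓; algal biomass up ✓ (via sediment load up → algal biomass up); nitrate down ✓; conductivity up ✓
Only (D) is consistent with every observation.

D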